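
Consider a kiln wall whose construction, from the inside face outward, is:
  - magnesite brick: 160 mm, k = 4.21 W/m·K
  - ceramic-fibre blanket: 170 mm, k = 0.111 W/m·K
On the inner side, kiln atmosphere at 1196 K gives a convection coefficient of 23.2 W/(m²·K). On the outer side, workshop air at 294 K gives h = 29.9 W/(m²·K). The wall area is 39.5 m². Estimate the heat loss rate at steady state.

Treating each layer as a thermal resistance in series:
R_inner film = 1/(h_i·A) = 1/(23.2×39.5) = 0.001091 K/W
R_magnesite brick = L/(kA) = 0.16/(4.21×39.5) = 9.621×10^-4 K/W
R_ceramic-fibre blanket = L/(kA) = 0.17/(0.111×39.5) = 0.03877 K/W
R_outer film = 1/(h_o·A) = 1/(29.9×39.5) = 8.467×10^-4 K/W
R_total = 0.04167 K/W
Q = ΔT / R_total = 902 / 0.04167

Q ≈ 21600 W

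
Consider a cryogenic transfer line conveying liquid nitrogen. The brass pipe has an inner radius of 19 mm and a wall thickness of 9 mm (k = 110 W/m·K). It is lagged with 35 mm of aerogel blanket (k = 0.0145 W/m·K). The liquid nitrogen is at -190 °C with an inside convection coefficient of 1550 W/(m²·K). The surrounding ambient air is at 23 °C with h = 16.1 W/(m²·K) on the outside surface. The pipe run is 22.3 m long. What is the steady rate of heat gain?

Q ≈ 524 W

Radial resistances (cylindrical: R_cond = ln(r_o/r_i)/(2πkL), R_conv = 1/(h·2πrL)):
R_inner film = 1/(h_i·2πr₁L) = 1/(1550×2π×0.019×22.3) = 2.423×10^-4 K/W
R_brass pipe wall = ln(28/19)/(2π×110×22.3) = 2.516×10^-5 K/W
R_aerogel blanket = ln(63/28)/(2π×0.0145×22.3) = 0.3991 K/W
R_outer film = 1/(h_o·2πr_oL) = 1/(16.1×2π×0.063×22.3) = 0.007036 K/W
R_total = 0.4064 K/W
Q = ΔT/R_total = 213/0.4064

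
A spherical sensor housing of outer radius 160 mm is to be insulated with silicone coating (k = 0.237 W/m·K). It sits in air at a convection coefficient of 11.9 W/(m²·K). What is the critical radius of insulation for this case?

For a sphere r_cr = 2k/h = 2×0.237/11.9
r_cr = 39.8 mm; since the bare radius (160 mm) is above r_cr, any added insulation will reduce heat loss.

r_cr ≈ 39.8 mm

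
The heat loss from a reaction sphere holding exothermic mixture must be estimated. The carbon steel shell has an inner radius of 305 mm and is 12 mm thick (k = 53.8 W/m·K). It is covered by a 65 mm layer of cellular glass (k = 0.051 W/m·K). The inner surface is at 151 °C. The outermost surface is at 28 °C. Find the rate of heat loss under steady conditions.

Each spherical layer contributes R = (1/r_i − 1/r_o)/(4πk):
R_carbon steel shell = (1/0.305 − 1/0.317)/(4π×53.8) = 1.836×10^-4 K/W
R_cellular glass = (1/0.317 − 1/0.382)/(4π×0.051) = 0.8375 K/W
R_total = 0.8377 K/W
Q = ΔT/R_total = 123/0.8377

Q ≈ 147 W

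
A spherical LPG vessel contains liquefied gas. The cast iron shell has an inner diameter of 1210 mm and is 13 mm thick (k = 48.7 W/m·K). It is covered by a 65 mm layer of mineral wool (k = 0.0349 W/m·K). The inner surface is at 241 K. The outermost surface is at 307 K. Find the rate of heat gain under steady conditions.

Q ≈ 188 W

Each spherical layer contributes R = (1/r_i − 1/r_o)/(4πk):
R_cast iron shell = (1/0.605 − 1/0.618)/(4π×48.7) = 5.681×10^-5 K/W
R_mineral wool = (1/0.618 − 1/0.683)/(4π×0.0349) = 0.3511 K/W
R_total = 0.3512 K/W
Q = ΔT/R_total = 66/0.3512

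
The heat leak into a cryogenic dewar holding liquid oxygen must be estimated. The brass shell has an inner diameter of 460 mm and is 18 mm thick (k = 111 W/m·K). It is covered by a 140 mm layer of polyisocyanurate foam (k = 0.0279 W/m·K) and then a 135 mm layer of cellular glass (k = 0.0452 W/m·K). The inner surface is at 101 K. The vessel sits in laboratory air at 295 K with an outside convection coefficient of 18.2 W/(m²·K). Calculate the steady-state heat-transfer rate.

Q ≈ 36.3 W

Each spherical layer contributes R = (1/r_i − 1/r_o)/(4πk):
R_brass shell = (1/0.23 − 1/0.248)/(4π×111) = 2.262×10^-4 K/W
R_polyisocyanurate foam = (1/0.248 − 1/0.388)/(4π×0.0279) = 4.15 K/W
R_cellular glass = (1/0.388 − 1/0.523)/(4π×0.0452) = 1.171 K/W
R_outer film = 1/(h·4πr_o²) = 1/(18.2×4π×0.523²) = 0.01599 K/W
R_total = 5.337 K/W
Q = ΔT/R_total = 194/5.337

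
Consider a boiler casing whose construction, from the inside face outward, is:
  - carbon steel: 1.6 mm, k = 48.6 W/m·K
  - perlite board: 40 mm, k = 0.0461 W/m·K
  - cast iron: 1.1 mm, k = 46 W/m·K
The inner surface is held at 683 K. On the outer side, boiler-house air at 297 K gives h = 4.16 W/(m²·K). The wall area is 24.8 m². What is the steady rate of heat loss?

Q ≈ 8640 W

Model the wall as resistances in series:
R_carbon steel = L/(kA) = 0.0016/(48.6×24.8) = 1.327×10^-6 K/W
R_perlite board = L/(kA) = 0.04/(0.0461×24.8) = 0.03499 K/W
R_cast iron = L/(kA) = 0.0011/(46×24.8) = 9.642×10^-7 K/W
R_outer film = 1/(h_o·A) = 1/(4.16×24.8) = 0.009693 K/W
R_total = 0.04468 K/W
Q = ΔT / R_total = 386 / 0.04468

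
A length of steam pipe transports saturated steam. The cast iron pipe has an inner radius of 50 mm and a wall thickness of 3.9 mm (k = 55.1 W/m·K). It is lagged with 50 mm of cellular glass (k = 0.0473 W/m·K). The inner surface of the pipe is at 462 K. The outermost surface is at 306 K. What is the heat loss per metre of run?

q′ ≈ 70.6 W/m

Cylindrical conduction, so R = ln(r₂/r₁)/(2πkL) per layer, in series:
R_cast iron pipe wall = ln(53.9/50)/(2π×55.1×1) = 2.169×10^-4 K/W
R_cellular glass = ln(103.9/53.9)/(2π×0.0473×1) = 2.208 K/W
R_total = 2.209 K/W
Q = ΔT/R_total = 156/2.209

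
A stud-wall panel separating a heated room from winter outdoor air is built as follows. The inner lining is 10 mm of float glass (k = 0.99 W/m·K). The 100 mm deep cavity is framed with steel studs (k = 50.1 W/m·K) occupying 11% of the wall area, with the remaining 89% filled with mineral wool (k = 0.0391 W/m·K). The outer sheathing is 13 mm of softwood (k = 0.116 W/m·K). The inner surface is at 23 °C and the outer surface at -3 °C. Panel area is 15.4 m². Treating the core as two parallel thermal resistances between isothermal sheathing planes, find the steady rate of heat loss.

Q ≈ 2860 W

Sheathing layers in series; stud and cavity paths in parallel between them.
R_inner = 0.01/(0.99×15.4) = 6.559×10^-4 K/W
R_stud  = 0.1/(50.1×0.11×15.4) = 0.001178 K/W
R_cav   = 0.1/(0.0391×0.89×15.4) = 0.1866 K/W
1/R_core = 1/R_stud + 1/R_cav → R_core = 0.001171 K/W
R_outer = 0.013/(0.116×15.4) = 0.007277 K/W
R_total = 0.009104 K/W
Q = ΔT/R_total = 26/0.009104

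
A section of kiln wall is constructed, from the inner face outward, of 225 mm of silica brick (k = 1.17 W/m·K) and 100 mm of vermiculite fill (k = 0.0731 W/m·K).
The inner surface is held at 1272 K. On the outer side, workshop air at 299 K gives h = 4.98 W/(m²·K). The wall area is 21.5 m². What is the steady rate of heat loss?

Treating each layer as a thermal resistance in series:
R_silica brick = L/(kA) = 0.225/(1.17×21.5) = 0.008945 K/W
R_vermiculite fill = L/(kA) = 0.1/(0.0731×21.5) = 0.06363 K/W
R_outer film = 1/(h_o·A) = 1/(4.98×21.5) = 0.00934 K/W
R_total = 0.08191 K/W
Q = ΔT / R_total = 973 / 0.08191

Q ≈ 11900 W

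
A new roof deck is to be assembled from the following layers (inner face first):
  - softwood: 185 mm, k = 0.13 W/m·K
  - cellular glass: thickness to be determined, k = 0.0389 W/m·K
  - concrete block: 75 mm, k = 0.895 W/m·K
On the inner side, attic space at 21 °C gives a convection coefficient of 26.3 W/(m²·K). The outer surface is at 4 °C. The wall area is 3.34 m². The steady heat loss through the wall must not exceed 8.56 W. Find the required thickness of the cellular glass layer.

Series thermal resistances:
R_inner film = 1/(h_i·A) = 1/(26.3×3.34) = 0.01138 K/W
R_softwood = L/(kA) = 0.185/(0.13×3.34) = 0.4261 K/W
R_concrete block = L/(kA) = 0.075/(0.895×3.34) = 0.02509 K/W
Sum of the known resistances R_other = 0.4625 K/W
Required total resistance R_tot = ΔT/Q_allow = 17/8.56 = 1.986 K/W
R_cellular glass = R_tot − R_other = 1.523 K/W
L = R·k·A = 1.523×0.0389×3.34

L ≈ 198 mm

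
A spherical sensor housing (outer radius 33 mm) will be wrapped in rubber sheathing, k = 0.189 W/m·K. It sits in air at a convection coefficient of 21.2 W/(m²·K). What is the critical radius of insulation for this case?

r_cr ≈ 17.8 mm

For a sphere r_cr = 2k/h = 2×0.189/21.2
r_cr = 17.8 mm; since the bare radius (33 mm) is above r_cr, any added insulation will reduce heat loss.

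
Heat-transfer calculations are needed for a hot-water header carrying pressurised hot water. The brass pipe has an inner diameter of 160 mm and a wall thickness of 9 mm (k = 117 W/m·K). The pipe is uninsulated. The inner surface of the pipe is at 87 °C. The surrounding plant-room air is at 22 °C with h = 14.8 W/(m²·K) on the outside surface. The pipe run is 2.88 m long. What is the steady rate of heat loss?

Q ≈ 1550 W

Cylindrical conduction, so R = ln(r₂/r₁)/(2πkL) per layer, in series:
R_brass pipe wall = ln(89/80)/(2π×117×2.88) = 5.035×10^-5 K/W
R_outer film = 1/(h_o·2πr_oL) = 1/(14.8×2π×0.089×2.88) = 0.04195 K/W
R_total = 0.042 K/W
Q = ΔT/R_total = 65/0.042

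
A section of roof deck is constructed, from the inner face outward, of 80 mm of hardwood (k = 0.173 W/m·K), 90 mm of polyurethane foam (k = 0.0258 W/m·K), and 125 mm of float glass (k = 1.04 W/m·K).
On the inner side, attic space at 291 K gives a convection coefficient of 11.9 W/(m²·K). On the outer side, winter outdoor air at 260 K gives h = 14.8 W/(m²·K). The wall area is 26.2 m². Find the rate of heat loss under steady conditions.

Q ≈ 192 W

Treating each layer as a thermal resistance in series:
R_inner film = 1/(h_i·A) = 1/(11.9×26.2) = 0.003207 K/W
R_hardwood = L/(kA) = 0.08/(0.173×26.2) = 0.01765 K/W
R_polyurethane foam = L/(kA) = 0.09/(0.0258×26.2) = 0.1331 K/W
R_float glass = L/(kA) = 0.125/(1.04×26.2) = 0.004587 K/W
R_outer film = 1/(h_o·A) = 1/(14.8×26.2) = 0.002579 K/W
R_total = 0.1612 K/W
Q = ΔT / R_total = 31 / 0.1612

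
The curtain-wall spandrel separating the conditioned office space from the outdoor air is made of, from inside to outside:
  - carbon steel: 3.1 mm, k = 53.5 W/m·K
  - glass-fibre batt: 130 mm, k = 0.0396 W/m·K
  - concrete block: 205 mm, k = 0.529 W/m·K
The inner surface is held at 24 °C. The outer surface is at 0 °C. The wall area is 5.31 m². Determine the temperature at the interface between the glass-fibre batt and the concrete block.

Thermal resistances in series:
R_carbon steel = L/(kA) = 0.0031/(53.5×5.31) = 1.091×10^-5 K/W
R_glass-fibre batt = L/(kA) = 0.13/(0.0396×5.31) = 0.6182 K/W
R_concrete block = L/(kA) = 0.205/(0.529×5.31) = 0.07298 K/W
R_total = 0.6912 K/W;  Q = ΔT/R_total = 24/0.6912 = 34.72 W
T_interface = T_inner − Q·ΣR(inner→interface) = 24 − 34.7×0.6182

T ≈ 2.53 °C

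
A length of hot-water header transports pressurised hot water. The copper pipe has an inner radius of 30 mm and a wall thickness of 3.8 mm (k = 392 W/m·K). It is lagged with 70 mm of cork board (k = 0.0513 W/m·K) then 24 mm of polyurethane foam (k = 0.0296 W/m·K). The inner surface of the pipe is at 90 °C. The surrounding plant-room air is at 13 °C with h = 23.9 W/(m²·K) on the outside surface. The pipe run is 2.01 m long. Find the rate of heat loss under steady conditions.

Cylindrical conduction, so R = ln(r₂/r₁)/(2πkL) per layer, in series:
R_copper pipe wall = ln(33.8/30)/(2π×392×2.01) = 2.409×10^-5 K/W
R_cork board = ln(103.8/33.8)/(2π×0.0513×2.01) = 1.732 K/W
R_polyurethane foam = ln(127.8/103.8)/(2π×0.0296×2.01) = 0.5564 K/W
R_outer film = 1/(h_o·2πr_oL) = 1/(23.9×2π×0.1278×2.01) = 0.02592 K/W
R_total = 2.314 K/W
Q = ΔT/R_total = 77/2.314

Q ≈ 33.3 W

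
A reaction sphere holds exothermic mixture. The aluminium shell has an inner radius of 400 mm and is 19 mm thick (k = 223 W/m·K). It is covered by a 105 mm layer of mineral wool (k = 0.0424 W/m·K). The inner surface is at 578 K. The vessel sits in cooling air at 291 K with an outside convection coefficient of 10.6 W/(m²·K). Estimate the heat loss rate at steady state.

Each spherical layer contributes R = (1/r_i − 1/r_o)/(4πk):
R_aluminium shell = (1/0.4 − 1/0.419)/(4π×223) = 4.045×10^-5 K/W
R_mineral wool = (1/0.419 − 1/0.524)/(4π×0.0424) = 0.8976 K/W
R_outer film = 1/(h·4πr_o²) = 1/(10.6×4π×0.524²) = 0.02734 K/W
R_total = 0.925 K/W
Q = ΔT/R_total = 287/0.925

Q ≈ 310 W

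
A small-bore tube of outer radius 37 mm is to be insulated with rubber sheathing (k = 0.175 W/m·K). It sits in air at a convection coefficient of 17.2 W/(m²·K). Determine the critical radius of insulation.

r_cr ≈ 10.2 mm

For a cylinder r_cr = k/h = 0.175/17.2
r_cr = 10.2 mm; since the bare radius (37 mm) is above r_cr, any added insulation will reduce heat loss.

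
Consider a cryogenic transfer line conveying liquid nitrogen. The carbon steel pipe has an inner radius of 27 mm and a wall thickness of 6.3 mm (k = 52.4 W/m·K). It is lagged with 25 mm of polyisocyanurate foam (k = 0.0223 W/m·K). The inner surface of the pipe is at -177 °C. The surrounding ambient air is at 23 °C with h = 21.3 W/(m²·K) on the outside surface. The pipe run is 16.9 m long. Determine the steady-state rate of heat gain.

Q ≈ 819 W

For a radial system each layer contributes R = ln(r_out/r_in)/(2πkL); films add R = 1/(hA).
R_carbon steel pipe wall = ln(33.3/27)/(2π×52.4×16.9) = 3.769×10^-5 K/W
R_polyisocyanurate foam = ln(58.3/33.3)/(2π×0.0223×16.9) = 0.2365 K/W
R_outer film = 1/(h_o·2πr_oL) = 1/(21.3×2π×0.0583×16.9) = 0.007584 K/W
R_total = 0.2441 K/W
Q = ΔT/R_total = 200/0.2441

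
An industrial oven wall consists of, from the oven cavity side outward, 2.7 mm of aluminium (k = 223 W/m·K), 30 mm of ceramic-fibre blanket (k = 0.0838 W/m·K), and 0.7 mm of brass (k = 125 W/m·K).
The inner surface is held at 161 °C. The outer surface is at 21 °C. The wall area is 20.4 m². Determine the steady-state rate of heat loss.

Model the wall as resistances in series:
R_aluminium = L/(kA) = 0.0027/(223×20.4) = 5.935×10^-7 K/W
R_ceramic-fibre blanket = L/(kA) = 0.03/(0.0838×20.4) = 0.01755 K/W
R_brass = L/(kA) = 0.0007/(125×20.4) = 2.745×10^-7 K/W
R_total = 0.01755 K/W
Q = ΔT / R_total = 140 / 0.01755

Q ≈ 7980 W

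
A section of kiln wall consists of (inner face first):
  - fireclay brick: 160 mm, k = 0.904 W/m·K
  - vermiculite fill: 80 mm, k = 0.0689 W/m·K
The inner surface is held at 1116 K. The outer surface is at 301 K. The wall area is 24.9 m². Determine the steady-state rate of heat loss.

Q ≈ 15200 W

Treating each layer as a thermal resistance in series:
R_fireclay brick = L/(kA) = 0.16/(0.904×24.9) = 0.007108 K/W
R_vermiculite fill = L/(kA) = 0.08/(0.0689×24.9) = 0.04663 K/W
R_total = 0.05374 K/W
Q = ΔT / R_total = 815 / 0.05374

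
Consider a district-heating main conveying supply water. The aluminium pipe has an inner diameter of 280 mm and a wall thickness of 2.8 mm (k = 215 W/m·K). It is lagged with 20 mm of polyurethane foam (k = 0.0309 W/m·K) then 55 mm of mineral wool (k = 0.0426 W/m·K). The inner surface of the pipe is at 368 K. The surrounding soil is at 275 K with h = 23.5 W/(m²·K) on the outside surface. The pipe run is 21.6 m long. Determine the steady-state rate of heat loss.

For a radial system each layer contributes R = ln(r_out/r_in)/(2πkL); films add R = 1/(hA).
R_aluminium pipe wall = ln(142.8/140)/(2π×215×21.6) = 6.787×10^-7 K/W
R_polyurethane foam = ln(162.8/142.8)/(2π×0.0309×21.6) = 0.03126 K/W
R_mineral wool = ln(217.8/162.8)/(2π×0.0426×21.6) = 0.05034 K/W
R_outer film = 1/(h_o·2πr_oL) = 1/(23.5×2π×0.2178×21.6) = 0.00144 K/W
R_total = 0.08304 K/W
Q = ΔT/R_total = 93/0.08304

Q ≈ 1120 W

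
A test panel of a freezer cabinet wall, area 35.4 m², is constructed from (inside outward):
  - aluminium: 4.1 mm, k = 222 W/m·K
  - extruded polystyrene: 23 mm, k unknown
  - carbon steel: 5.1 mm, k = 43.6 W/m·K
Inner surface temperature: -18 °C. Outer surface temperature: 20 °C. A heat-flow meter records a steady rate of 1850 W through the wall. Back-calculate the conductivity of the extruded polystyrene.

Using the resistance-network approach (series):
R_aluminium = L/(kA) = 0.0041/(222×35.4) = 5.217×10^-7 K/W
R_carbon steel = L/(kA) = 0.0051/(43.6×35.4) = 3.304×10^-6 K/W
Sum of known resistances R_other = 3.826×10^-6 K/W
Total R = ΔT/Q = 38/1850 = 0.02054 K/W
R_extruded polystyrene = R_total − R_other = 0.02054 K/W
k = L/(R·A) = 0.023/(0.02054×35.4)

k ≈ 0.0316 W/(m·K)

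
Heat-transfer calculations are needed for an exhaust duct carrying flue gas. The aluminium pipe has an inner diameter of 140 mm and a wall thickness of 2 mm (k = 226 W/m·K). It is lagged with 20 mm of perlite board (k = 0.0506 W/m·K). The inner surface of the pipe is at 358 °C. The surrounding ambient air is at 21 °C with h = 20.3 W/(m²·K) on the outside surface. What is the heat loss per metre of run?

q′ ≈ 394 W/m

Per-layer cylindrical resistances, series-summed:
R_aluminium pipe wall = ln(72/70)/(2π×226×1) = 1.984×10^-5 K/W
R_perlite board = ln(92/72)/(2π×0.0506×1) = 0.771 K/W
R_outer film = 1/(h_o·2πr_oL) = 1/(20.3×2π×0.092×1) = 0.08522 K/W
R_total = 0.8562 K/W
Q = ΔT/R_total = 337/0.8562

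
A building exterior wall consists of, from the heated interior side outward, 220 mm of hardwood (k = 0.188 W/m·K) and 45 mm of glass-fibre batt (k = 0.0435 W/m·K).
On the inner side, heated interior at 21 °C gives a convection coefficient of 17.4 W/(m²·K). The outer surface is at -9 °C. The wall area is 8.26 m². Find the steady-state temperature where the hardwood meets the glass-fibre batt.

T ≈ 4.72 °C

Model the wall as resistances in series:
R_inner film = 1/(h_i·A) = 1/(17.4×8.26) = 0.006958 K/W
R_hardwood = L/(kA) = 0.22/(0.188×8.26) = 0.1417 K/W
R_glass-fibre batt = L/(kA) = 0.045/(0.0435×8.26) = 0.1252 K/W
R_total = 0.2739 K/W;  Q = ΔT/R_total = 30/0.2739 = 109.5 W
T_interface = T_inner − Q·ΣR(inner→interface) = 21 − 110×0.1486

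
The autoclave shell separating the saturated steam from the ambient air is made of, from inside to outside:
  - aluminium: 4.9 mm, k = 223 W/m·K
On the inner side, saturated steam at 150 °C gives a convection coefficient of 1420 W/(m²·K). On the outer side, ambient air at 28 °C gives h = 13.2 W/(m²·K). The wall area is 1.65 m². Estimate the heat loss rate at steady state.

Q ≈ 2630 W

Model the wall as resistances in series:
R_inner film = 1/(h_i·A) = 1/(1420×1.65) = 4.268×10^-4 K/W
R_aluminium = L/(kA) = 0.0049/(223×1.65) = 1.332×10^-5 K/W
R_outer film = 1/(h_o·A) = 1/(13.2×1.65) = 0.04591 K/W
R_total = 0.04635 K/W
Q = ΔT / R_total = 122 / 0.04635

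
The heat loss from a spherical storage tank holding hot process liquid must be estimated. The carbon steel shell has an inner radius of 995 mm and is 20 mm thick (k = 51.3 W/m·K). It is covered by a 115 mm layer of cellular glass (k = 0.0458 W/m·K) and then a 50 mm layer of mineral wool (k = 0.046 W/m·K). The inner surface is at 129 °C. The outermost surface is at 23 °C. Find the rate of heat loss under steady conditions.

Q ≈ 443 W

Radial (spherical) resistances in series:
R_carbon steel shell = (1/0.995 − 1/1.015)/(4π×51.3) = 3.072×10^-5 K/W
R_cellular glass = (1/1.015 − 1/1.13)/(4π×0.0458) = 0.1742 K/W
R_mineral wool = (1/1.13 − 1/1.18)/(4π×0.046) = 0.06487 K/W
R_total = 0.2391 K/W
Q = ΔT/R_total = 106/0.2391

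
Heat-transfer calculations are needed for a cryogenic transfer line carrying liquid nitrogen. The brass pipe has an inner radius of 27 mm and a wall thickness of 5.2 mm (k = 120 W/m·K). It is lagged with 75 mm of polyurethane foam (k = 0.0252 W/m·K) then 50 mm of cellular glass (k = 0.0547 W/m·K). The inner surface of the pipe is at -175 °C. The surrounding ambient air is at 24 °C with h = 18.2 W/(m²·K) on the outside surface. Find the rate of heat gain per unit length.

Per-layer cylindrical resistances, series-summed:
R_brass pipe wall = ln(32.2/27)/(2π×120×1) = 2.336×10^-4 K/W
R_polyurethane foam = ln(107.2/32.2)/(2π×0.0252×1) = 7.596 K/W
R_cellular glass = ln(157.2/107.2)/(2π×0.0547×1) = 1.114 K/W
R_outer film = 1/(h_o·2πr_oL) = 1/(18.2×2π×0.1572×1) = 0.05563 K/W
R_total = 8.766 K/W
Q = ΔT/R_total = 199/8.766

q′ ≈ 22.7 W/m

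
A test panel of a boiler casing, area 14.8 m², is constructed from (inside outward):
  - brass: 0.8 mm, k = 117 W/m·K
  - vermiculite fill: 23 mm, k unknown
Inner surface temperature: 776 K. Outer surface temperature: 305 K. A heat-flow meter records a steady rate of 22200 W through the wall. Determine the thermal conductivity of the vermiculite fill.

Thermal resistances in series:
R_brass = L/(kA) = 0.0008/(117×14.8) = 4.62×10^-7 K/W
Sum of known resistances R_other = 4.62×10^-7 K/W
Total R = ΔT/Q = 471/22200 = 0.02122 K/W
R_vermiculite fill = R_total − R_other = 0.02122 K/W
k = L/(R·A) = 0.023/(0.02122×14.8)

k ≈ 0.0733 W/(m·K)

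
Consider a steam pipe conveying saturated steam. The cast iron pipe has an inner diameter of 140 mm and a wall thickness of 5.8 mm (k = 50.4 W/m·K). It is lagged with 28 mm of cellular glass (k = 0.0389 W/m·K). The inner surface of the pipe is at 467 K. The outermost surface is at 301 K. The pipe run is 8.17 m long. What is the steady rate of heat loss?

Q ≈ 1050 W

Treating each annulus and film as a series resistance:
R_cast iron pipe wall = ln(75.8/70)/(2π×50.4×8.17) = 3.077×10^-5 K/W
R_cellular glass = ln(103.8/75.8)/(2π×0.0389×8.17) = 0.1574 K/W
R_total = 0.1575 K/W
Q = ΔT/R_total = 166/0.1575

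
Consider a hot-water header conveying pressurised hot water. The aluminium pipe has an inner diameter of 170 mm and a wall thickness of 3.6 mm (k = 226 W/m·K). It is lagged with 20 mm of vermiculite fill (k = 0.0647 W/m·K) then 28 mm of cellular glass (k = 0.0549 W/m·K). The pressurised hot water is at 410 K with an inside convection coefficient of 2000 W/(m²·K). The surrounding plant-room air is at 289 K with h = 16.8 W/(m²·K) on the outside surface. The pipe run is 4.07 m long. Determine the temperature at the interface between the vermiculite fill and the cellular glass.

T ≈ 361 K

Per-layer cylindrical resistances, series-summed:
R_inner film = 1/(h_i·2πr₁L) = 1/(2000×2π×0.085×4.07) = 2.3×10^-4 K/W
R_aluminium pipe wall = ln(88.6/85)/(2π×226×4.07) = 7.177×10^-6 K/W
R_vermiculite fill = ln(108.6/88.6)/(2π×0.0647×4.07) = 0.123 K/W
R_cellular glass = ln(136.6/108.6)/(2π×0.0549×4.07) = 0.1634 K/W
R_outer film = 1/(h_o·2πr_oL) = 1/(16.8×2π×0.1366×4.07) = 0.01704 K/W
R_total = 0.3037 K/W
Q = ΔT/R_total = 121/0.3037
Q = 398 W
T_interface = T_inner − Q·ΣR(inner→interface) = 410 − 398×0.1233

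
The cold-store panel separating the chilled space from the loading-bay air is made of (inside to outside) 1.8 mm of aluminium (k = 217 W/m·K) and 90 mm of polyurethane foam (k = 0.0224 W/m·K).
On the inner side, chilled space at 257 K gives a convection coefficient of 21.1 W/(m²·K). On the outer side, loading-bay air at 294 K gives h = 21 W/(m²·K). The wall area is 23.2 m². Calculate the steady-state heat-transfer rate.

Series thermal resistances:
R_inner film = 1/(h_i·A) = 1/(21.1×23.2) = 0.002043 K/W
R_aluminium = L/(kA) = 0.0018/(217×23.2) = 3.575×10^-7 K/W
R_polyurethane foam = L/(kA) = 0.09/(0.0224×23.2) = 0.1732 K/W
R_outer film = 1/(h_o·A) = 1/(21×23.2) = 0.002053 K/W
R_total = 0.1773 K/W
Q = ΔT / R_total = 37 / 0.1773

Q ≈ 209 W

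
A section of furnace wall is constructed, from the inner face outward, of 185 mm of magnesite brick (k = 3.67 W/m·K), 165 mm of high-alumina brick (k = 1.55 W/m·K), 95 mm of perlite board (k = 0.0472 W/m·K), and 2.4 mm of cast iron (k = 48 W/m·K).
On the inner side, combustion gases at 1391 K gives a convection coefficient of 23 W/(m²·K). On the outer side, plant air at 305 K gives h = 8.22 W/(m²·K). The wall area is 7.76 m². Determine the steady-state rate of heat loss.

Series thermal resistances:
R_inner film = 1/(h_i·A) = 1/(23×7.76) = 0.005603 K/W
R_magnesite brick = L/(kA) = 0.185/(3.67×7.76) = 0.006496 K/W
R_high-alumina brick = L/(kA) = 0.165/(1.55×7.76) = 0.01372 K/W
R_perlite board = L/(kA) = 0.095/(0.0472×7.76) = 0.2594 K/W
R_cast iron = L/(kA) = 0.0024/(48×7.76) = 6.443×10^-6 K/W
R_outer film = 1/(h_o·A) = 1/(8.22×7.76) = 0.01568 K/W
R_total = 0.3009 K/W
Q = ΔT / R_total = 1086 / 0.3009

Q ≈ 3610 W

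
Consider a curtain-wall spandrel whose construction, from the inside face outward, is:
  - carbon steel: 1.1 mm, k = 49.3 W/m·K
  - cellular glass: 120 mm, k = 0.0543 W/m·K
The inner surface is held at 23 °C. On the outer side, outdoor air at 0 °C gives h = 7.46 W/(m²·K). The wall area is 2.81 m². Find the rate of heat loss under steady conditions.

Q ≈ 27.6 W

Thermal resistances in series:
R_carbon steel = L/(kA) = 0.0011/(49.3×2.81) = 7.94×10^-6 K/W
R_cellular glass = L/(kA) = 0.12/(0.0543×2.81) = 0.7865 K/W
R_outer film = 1/(h_o·A) = 1/(7.46×2.81) = 0.0477 K/W
R_total = 0.8342 K/W
Q = ΔT / R_total = 23 / 0.8342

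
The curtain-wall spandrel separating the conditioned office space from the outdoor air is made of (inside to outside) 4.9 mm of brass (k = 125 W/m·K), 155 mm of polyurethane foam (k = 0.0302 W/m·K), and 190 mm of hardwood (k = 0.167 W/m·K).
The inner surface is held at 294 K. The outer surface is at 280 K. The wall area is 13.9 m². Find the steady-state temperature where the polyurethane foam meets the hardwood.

Model the wall as resistances in series:
R_brass = L/(kA) = 0.0049/(125×13.9) = 2.82×10^-6 K/W
R_polyurethane foam = L/(kA) = 0.155/(0.0302×13.9) = 0.3692 K/W
R_hardwood = L/(kA) = 0.19/(0.167×13.9) = 0.08185 K/W
R_total = 0.4511 K/W;  Q = ΔT/R_total = 14/0.4511 = 31.04 W
T_interface = T_inner − Q·ΣR(inner→interface) = 294 − 31×0.3692

T ≈ 283 K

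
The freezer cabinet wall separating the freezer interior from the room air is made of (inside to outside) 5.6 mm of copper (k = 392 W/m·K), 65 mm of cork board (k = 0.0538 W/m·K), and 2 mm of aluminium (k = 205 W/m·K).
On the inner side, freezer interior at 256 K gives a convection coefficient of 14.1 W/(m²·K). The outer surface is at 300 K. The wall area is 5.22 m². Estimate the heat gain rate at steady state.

Q ≈ 180 W

Treating each layer as a thermal resistance in series:
R_inner film = 1/(h_i·A) = 1/(14.1×5.22) = 0.01359 K/W
R_copper = L/(kA) = 0.0056/(392×5.22) = 2.737×10^-6 K/W
R_cork board = L/(kA) = 0.065/(0.0538×5.22) = 0.2315 K/W
R_aluminium = L/(kA) = 0.002/(205×5.22) = 1.869×10^-6 K/W
R_total = 0.245 K/W
Q = ΔT / R_total = 44 / 0.245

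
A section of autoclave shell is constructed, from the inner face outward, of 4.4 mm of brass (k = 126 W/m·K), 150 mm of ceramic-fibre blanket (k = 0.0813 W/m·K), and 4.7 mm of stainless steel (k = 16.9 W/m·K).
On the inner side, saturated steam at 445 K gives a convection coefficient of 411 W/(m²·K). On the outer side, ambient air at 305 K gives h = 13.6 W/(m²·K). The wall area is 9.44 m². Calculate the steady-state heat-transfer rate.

Q ≈ 688 W

Series thermal resistances:
R_inner film = 1/(h_i·A) = 1/(411×9.44) = 2.577×10^-4 K/W
R_brass = L/(kA) = 0.0044/(126×9.44) = 3.699×10^-6 K/W
R_ceramic-fibre blanket = L/(kA) = 0.15/(0.0813×9.44) = 0.1954 K/W
R_stainless steel = L/(kA) = 0.0047/(16.9×9.44) = 2.946×10^-5 K/W
R_outer film = 1/(h_o·A) = 1/(13.6×9.44) = 0.007789 K/W
R_total = 0.2035 K/W
Q = ΔT / R_total = 140 / 0.2035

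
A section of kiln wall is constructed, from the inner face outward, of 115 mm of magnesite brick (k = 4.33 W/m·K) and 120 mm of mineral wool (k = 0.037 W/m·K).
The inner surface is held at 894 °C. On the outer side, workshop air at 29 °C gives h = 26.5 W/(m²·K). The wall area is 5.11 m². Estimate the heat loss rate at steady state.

Thermal resistances in series:
R_magnesite brick = L/(kA) = 0.115/(4.33×5.11) = 0.005197 K/W
R_mineral wool = L/(kA) = 0.12/(0.037×5.11) = 0.6347 K/W
R_outer film = 1/(h_o·A) = 1/(26.5×5.11) = 0.007385 K/W
R_total = 0.6473 K/W
Q = ΔT / R_total = 865 / 0.6473

Q ≈ 1340 W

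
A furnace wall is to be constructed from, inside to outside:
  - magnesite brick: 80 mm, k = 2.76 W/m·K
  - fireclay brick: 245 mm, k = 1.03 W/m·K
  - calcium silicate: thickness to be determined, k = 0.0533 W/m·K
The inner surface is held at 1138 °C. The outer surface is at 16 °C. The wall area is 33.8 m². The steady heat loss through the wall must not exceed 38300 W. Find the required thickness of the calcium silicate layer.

Thermal resistances in series:
R_magnesite brick = L/(kA) = 0.08/(2.76×33.8) = 8.576×10^-4 K/W
R_fireclay brick = L/(kA) = 0.245/(1.03×33.8) = 0.007037 K/W
Sum of the known resistances R_other = 0.007895 K/W
Required total resistance R_tot = ΔT/Q_allow = 1122/38300 = 0.0293 K/W
R_calcium silicate = R_tot − R_other = 0.0214 K/W
L = R·k·A = 0.0214×0.0533×33.8

L ≈ 38.6 mm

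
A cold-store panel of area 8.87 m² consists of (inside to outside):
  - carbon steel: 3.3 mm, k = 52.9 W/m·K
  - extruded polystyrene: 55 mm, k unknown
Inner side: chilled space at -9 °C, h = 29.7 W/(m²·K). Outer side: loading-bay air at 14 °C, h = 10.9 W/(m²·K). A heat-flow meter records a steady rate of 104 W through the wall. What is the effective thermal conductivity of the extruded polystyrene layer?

Using the resistance-network approach (series):
R_inner film = 1/(h_i·A) = 1/(29.7×8.87) = 0.003796 K/W
R_carbon steel = L/(kA) = 0.0033/(52.9×8.87) = 7.033×10^-6 K/W
R_outer film = 1/(h_o·A) = 1/(10.9×8.87) = 0.01034 K/W
Sum of known resistances R_other = 0.01415 K/W
Total R = ΔT/Q = 23/104 = 0.2212 K/W
R_extruded polystyrene = R_total − R_other = 0.207 K/W
k = L/(R·A) = 0.055/(0.207×8.87)

k ≈ 0.03 W/(m·K)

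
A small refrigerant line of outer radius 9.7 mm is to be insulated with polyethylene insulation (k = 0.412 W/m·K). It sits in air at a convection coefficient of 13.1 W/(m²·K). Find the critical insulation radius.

For a cylinder r_cr = k/h = 0.412/13.1
r_cr = 31.5 mm; since the bare radius (9.7 mm) is below r_cr, adding a thin layer of insulation will *increase* heat loss.

r_cr ≈ 31.5 mm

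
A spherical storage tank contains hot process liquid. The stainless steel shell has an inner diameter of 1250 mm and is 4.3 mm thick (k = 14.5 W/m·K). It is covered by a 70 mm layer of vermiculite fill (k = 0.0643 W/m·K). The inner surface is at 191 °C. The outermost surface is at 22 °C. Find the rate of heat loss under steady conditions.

For a spherical shell R = (1/r₁ − 1/r₂)/(4πk); film R = 1/(h·4πr²). In series:
R_stainless steel shell = (1/0.625 − 1/0.6293)/(4π×14.5) = 6×10^-5 K/W
R_vermiculite fill = (1/0.6293 − 1/0.6993)/(4π×0.0643) = 0.1969 K/W
R_total = 0.1969 K/W
Q = ΔT/R_total = 169/0.1969

Q ≈ 858 W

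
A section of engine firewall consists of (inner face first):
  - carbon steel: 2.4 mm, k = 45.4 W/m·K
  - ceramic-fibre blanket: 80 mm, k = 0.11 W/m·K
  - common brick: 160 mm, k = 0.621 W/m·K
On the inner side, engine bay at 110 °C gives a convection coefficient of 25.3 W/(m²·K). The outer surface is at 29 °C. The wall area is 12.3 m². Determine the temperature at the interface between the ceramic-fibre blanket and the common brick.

T ≈ 49.4 °C

Treating each layer as a thermal resistance in series:
R_inner film = 1/(h_i·A) = 1/(25.3×12.3) = 0.003213 K/W
R_carbon steel = L/(kA) = 0.0024/(45.4×12.3) = 4.298×10^-6 K/W
R_ceramic-fibre blanket = L/(kA) = 0.08/(0.11×12.3) = 0.05913 K/W
R_common brick = L/(kA) = 0.16/(0.621×12.3) = 0.02095 K/W
R_total = 0.08329 K/W;  Q = ΔT/R_total = 81/0.08329 = 972.5 W
T_interface = T_inner − Q·ΣR(inner→interface) = 110 − 972×0.06235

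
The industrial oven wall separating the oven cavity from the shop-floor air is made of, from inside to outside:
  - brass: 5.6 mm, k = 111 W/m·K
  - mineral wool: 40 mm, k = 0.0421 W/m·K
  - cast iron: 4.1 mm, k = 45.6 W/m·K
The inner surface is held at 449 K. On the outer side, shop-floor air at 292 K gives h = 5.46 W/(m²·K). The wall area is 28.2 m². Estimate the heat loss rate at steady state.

Q ≈ 3910 W

Using the resistance-network approach (series):
R_brass = L/(kA) = 0.0056/(111×28.2) = 1.789×10^-6 K/W
R_mineral wool = L/(kA) = 0.04/(0.0421×28.2) = 0.03369 K/W
R_cast iron = L/(kA) = 0.0041/(45.6×28.2) = 3.188×10^-6 K/W
R_outer film = 1/(h_o·A) = 1/(5.46×28.2) = 0.006495 K/W
R_total = 0.04019 K/W
Q = ΔT / R_total = 157 / 0.04019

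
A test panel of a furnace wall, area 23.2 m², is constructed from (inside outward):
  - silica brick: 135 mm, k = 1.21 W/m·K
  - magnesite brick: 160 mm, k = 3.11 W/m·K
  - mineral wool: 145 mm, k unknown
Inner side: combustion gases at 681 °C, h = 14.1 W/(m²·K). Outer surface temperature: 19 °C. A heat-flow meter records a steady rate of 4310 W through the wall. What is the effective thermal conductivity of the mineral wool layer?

Model the wall as resistances in series:
R_inner film = 1/(h_i·A) = 1/(14.1×23.2) = 0.003057 K/W
R_silica brick = L/(kA) = 0.135/(1.21×23.2) = 0.004809 K/W
R_magnesite brick = L/(kA) = 0.16/(3.11×23.2) = 0.002218 K/W
Sum of known resistances R_other = 0.01008 K/W
Total R = ΔT/Q = 662/4310 = 0.1536 K/W
R_mineral wool = R_total − R_other = 0.1435 K/W
k = L/(R·A) = 0.145/(0.1435×23.2)

k ≈ 0.0436 W/(m·K)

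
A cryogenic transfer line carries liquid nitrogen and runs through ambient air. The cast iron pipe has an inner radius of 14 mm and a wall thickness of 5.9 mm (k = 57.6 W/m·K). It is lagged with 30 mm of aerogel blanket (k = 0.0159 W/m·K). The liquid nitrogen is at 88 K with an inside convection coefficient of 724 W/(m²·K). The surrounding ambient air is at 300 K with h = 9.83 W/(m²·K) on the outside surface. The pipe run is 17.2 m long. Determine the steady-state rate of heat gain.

For a radial system each layer contributes R = ln(r_out/r_in)/(2πkL); films add R = 1/(hA).
R_inner film = 1/(h_i·2πr₁L) = 1/(724×2π×0.014×17.2) = 9.129×10^-4 K/W
R_cast iron pipe wall = ln(19.9/14)/(2π×57.6×17.2) = 5.649×10^-5 K/W
R_aerogel blanket = ln(49.9/19.9)/(2π×0.0159×17.2) = 0.535 K/W
R_outer film = 1/(h_o·2πr_oL) = 1/(9.83×2π×0.0499×17.2) = 0.01886 K/W
R_total = 0.5548 K/W
Q = ΔT/R_total = 212/0.5548

Q ≈ 382 W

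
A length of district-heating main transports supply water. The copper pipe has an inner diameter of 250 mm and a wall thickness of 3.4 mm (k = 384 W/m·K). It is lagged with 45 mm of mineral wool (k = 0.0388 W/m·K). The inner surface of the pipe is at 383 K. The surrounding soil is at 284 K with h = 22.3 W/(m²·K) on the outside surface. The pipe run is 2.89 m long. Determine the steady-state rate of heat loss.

Q ≈ 225 W

Treating each annulus and film as a series resistance:
R_copper pipe wall = ln(128.4/125)/(2π×384×2.89) = 3.849×10^-6 K/W
R_mineral wool = ln(173.4/128.4)/(2π×0.0388×2.89) = 0.4264 K/W
R_outer film = 1/(h_o·2πr_oL) = 1/(22.3×2π×0.1734×2.89) = 0.01424 K/W
R_total = 0.4407 K/W
Q = ΔT/R_total = 99/0.4407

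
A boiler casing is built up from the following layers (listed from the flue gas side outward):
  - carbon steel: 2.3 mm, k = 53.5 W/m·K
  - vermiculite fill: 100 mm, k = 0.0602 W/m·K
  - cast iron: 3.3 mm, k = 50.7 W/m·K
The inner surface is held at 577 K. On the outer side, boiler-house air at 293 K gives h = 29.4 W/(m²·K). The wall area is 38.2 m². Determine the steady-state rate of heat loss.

Q ≈ 6400 W

Model the wall as resistances in series:
R_carbon steel = L/(kA) = 0.0023/(53.5×38.2) = 1.125×10^-6 K/W
R_vermiculite fill = L/(kA) = 0.1/(0.0602×38.2) = 0.04349 K/W
R_cast iron = L/(kA) = 0.0033/(50.7×38.2) = 1.704×10^-6 K/W
R_outer film = 1/(h_o·A) = 1/(29.4×38.2) = 8.904×10^-4 K/W
R_total = 0.04438 K/W
Q = ΔT / R_total = 284 / 0.04438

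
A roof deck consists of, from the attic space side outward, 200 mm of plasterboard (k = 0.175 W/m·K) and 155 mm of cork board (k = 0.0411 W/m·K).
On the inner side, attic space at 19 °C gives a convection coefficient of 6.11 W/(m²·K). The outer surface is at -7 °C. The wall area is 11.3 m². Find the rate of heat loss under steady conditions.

Q ≈ 57.9 W

Series thermal resistances:
R_inner film = 1/(h_i·A) = 1/(6.11×11.3) = 0.01448 K/W
R_plasterboard = L/(kA) = 0.2/(0.175×11.3) = 0.1011 K/W
R_cork board = L/(kA) = 0.155/(0.0411×11.3) = 0.3337 K/W
R_total = 0.4494 K/W
Q = ΔT / R_total = 26 / 0.4494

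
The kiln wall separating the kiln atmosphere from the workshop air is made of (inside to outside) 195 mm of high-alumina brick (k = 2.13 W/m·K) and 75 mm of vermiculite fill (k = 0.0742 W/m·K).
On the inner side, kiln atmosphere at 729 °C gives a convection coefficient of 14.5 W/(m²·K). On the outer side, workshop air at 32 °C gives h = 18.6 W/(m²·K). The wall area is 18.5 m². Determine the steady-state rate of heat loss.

Q ≈ 10500 W

Thermal resistances in series:
R_inner film = 1/(h_i·A) = 1/(14.5×18.5) = 0.003728 K/W
R_high-alumina brick = L/(kA) = 0.195/(2.13×18.5) = 0.004949 K/W
R_vermiculite fill = L/(kA) = 0.075/(0.0742×18.5) = 0.05464 K/W
R_outer film = 1/(h_o·A) = 1/(18.6×18.5) = 0.002906 K/W
R_total = 0.06622 K/W
Q = ΔT / R_total = 697 / 0.06622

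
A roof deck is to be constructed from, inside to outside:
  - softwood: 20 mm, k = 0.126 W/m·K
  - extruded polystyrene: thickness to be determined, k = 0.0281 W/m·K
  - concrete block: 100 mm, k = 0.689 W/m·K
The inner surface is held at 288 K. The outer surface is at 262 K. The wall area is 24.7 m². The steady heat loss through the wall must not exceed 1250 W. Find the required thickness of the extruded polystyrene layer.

L ≈ 5.9 mm

Thermal resistances in series:
R_softwood = L/(kA) = 0.02/(0.126×24.7) = 0.006426 K/W
R_concrete block = L/(kA) = 0.1/(0.689×24.7) = 0.005876 K/W
Sum of the known resistances R_other = 0.0123 K/W
Required total resistance R_tot = ΔT/Q_allow = 26/1250 = 0.0208 K/W
R_extruded polystyrene = R_tot − R_other = 0.008498 K/W
L = R·k·A = 0.008498×0.0281×24.7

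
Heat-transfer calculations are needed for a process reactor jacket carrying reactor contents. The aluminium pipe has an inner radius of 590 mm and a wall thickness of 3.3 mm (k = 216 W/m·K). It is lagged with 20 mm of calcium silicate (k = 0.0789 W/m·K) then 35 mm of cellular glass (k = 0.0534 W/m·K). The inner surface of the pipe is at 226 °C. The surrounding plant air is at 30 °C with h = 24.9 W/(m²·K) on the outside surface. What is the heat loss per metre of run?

q′ ≈ 809 W/m

Radial resistances (cylindrical: R_cond = ln(r_o/r_i)/(2πkL), R_conv = 1/(h·2πrL)):
R_aluminium pipe wall = ln(593.3/590)/(2π×216×1) = 4.11×10^-6 K/W
R_calcium silicate = ln(613.3/593.3)/(2π×0.0789×1) = 0.06688 K/W
R_cellular glass = ln(648.3/613.3)/(2π×0.0534×1) = 0.1654 K/W
R_outer film = 1/(h_o·2πr_oL) = 1/(24.9×2π×0.6483×1) = 0.009859 K/W
R_total = 0.2422 K/W
Q = ΔT/R_total = 196/0.2422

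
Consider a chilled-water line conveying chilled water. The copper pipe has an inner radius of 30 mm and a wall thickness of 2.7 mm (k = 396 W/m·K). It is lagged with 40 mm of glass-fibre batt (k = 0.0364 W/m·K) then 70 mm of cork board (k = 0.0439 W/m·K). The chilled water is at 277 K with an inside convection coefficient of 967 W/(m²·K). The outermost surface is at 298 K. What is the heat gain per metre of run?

Cylindrical conduction, so R = ln(r₂/r₁)/(2πkL) per layer, in series:
R_inner film = 1/(h_i·2πr₁L) = 1/(967×2π×0.03×1) = 0.005486 K/W
R_copper pipe wall = ln(32.7/30)/(2π×396×1) = 3.464×10^-5 K/W
R_glass-fibre batt = ln(72.7/32.7)/(2π×0.0364×1) = 3.493 K/W
R_cork board = ln(142.7/72.7)/(2π×0.0439×1) = 2.445 K/W
R_total = 5.944 K/W
Q = ΔT/R_total = 21/5.944

q′ ≈ 3.53 W/m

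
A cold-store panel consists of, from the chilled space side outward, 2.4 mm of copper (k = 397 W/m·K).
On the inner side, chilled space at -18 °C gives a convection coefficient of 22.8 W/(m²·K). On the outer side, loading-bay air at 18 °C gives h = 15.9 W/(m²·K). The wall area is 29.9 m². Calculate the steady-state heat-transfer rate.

Thermal resistances in series:
R_inner film = 1/(h_i·A) = 1/(22.8×29.9) = 0.001467 K/W
R_copper = L/(kA) = 0.0024/(397×29.9) = 2.022×10^-7 K/W
R_outer film = 1/(h_o·A) = 1/(15.9×29.9) = 0.002103 K/W
R_total = 0.003571 K/W
Q = ΔT / R_total = 36 / 0.003571

Q ≈ 10100 W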